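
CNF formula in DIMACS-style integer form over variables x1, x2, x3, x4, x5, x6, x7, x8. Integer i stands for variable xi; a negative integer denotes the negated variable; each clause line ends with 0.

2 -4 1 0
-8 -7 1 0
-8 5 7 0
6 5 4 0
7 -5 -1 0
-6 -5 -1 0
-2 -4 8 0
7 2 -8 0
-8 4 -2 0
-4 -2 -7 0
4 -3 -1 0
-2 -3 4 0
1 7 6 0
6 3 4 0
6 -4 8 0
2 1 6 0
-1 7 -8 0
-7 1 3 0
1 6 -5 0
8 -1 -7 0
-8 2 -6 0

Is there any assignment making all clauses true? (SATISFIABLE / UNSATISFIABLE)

SATISFIABLE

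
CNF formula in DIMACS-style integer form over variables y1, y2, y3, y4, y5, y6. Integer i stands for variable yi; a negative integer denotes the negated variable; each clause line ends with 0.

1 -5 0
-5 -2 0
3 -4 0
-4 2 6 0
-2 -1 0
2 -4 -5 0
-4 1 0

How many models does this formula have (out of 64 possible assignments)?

17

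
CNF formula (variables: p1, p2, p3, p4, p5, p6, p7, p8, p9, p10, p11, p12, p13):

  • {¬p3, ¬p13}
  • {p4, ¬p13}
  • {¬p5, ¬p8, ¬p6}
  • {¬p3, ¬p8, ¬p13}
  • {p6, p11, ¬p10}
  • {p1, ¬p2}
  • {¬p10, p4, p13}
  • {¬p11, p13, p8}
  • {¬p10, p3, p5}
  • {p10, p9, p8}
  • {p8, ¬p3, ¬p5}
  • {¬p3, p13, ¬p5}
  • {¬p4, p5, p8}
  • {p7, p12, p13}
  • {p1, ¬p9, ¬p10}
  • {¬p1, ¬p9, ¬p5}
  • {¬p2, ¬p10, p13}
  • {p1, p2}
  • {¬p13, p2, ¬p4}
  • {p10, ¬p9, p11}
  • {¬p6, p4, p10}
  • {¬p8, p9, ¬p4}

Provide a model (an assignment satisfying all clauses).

p1=1, p2=1, p3=0, p4=1, p5=0, p6=0, p7=0, p8=1, p9=1, p10=0, p11=1, p12=1, p13=1

p12 occurs only positively in the remaining clauses — set p12 = True.
Try p1 = True.
Branch on p2: take p2 = True.
The remaining clauses are satisfied by p3 = False, p4 = True, p5 = False, p6 = False, p7 = False, p8 = True, p9 = True, p10 = False, p11 = True, p13 = True.
Check each clause:
  1. {¬p13, ¬p3} — ¬p3 is true.
  2. {¬p13, p4} — p4 is true.
  3. {¬p8, ¬p5, ¬p6} — ¬p6 is true.
  4. {¬p8, ¬p3, ¬p13} — ¬p3 is true.
  5. {p6, p11, ¬p10} — p11 is true.
  6. {¬p2, p1} — p1 is true.
  7. {p4, ¬p10, p13} — p4 is true.
  8. {p13, p8, ¬p11} — p8 is true.
  9. {¬p10, p5, p3} — ¬p10 is true.
  10. {p8, p10, p9} — p8 is true.
  11. {¬p3, ¬p5, p8} — p8 is true.
  12. {p13, ¬p5, ¬p3} — p13 is true.
  13. {¬p4, p8, p5} — p8 is true.
  14. {p12, p7, p13} — p12 is true.
  15. {¬p10, p1, ¬p9} — p1 is true.
  16. {¬p5, ¬p9, ¬p1} — ¬p5 is true.
  17. {¬p2, p13, ¬p10} — p13 is true.
  18. {p2, p1} — p1 is true.
  19. {¬p13, p2, ¬p4} — p2 is true.
  20. {p11, p10, ¬p9} — p11 is true.
  21. {p10, ¬p6, p4} — ¬p6 is true.
  22. {p9, ¬p8, ¬p4} — p9 is true.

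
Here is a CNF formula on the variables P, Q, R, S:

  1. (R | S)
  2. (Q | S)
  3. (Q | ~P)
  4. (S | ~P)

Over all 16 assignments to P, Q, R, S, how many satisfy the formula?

7

Case analysis on S and P:
  S=T, P=T: remaining (Q,R) ∈ {(T,F); (T,T)} — 2.
  S=T, P=F: remaining (Q,R) ∈ {(F,F); (F,T); (T,F); (T,T)} — 4.
  S=F, P=T: a clause becomes empty — 0.
  S=F, P=F: remaining (Q,R) ∈ {(T,T)} — 1.
Total: 2 + 4 + 0 + 1 = 7.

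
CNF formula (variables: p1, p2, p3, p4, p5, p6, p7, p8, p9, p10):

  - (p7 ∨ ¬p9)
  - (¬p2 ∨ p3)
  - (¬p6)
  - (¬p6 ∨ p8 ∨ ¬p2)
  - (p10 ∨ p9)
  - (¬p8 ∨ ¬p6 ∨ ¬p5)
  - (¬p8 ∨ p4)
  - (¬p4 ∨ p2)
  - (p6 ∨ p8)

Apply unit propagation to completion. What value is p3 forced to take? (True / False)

(¬p6) stands alone — p6 = False.
(p8 ∨ p6) with p6 = False leaves only p8, so p8 = True.
From (p4 ∨ ¬p8) and p8 = True: p4 = True.
From (¬p4 ∨ p2) and p4 = True: p2 = True.
(¬p2 ∨ p3) with p2 = True leaves only p3, so p3 = True.

True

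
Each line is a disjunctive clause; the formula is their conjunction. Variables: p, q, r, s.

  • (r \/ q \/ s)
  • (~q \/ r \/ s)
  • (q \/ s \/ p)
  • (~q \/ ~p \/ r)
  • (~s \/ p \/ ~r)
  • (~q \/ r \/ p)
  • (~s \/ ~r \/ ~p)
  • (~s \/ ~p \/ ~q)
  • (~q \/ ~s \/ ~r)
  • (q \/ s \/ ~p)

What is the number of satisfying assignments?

4

The models are:
  p=F q=F r=F s=T
  p=F q=T r=T s=F
  p=T q=F r=F s=T
  p=T q=T r=T s=F
Count: 4.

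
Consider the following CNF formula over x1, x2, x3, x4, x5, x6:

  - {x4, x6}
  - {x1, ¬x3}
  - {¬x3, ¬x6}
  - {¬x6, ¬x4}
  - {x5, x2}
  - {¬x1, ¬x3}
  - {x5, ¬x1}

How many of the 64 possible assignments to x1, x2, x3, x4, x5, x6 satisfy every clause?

Split on x1, then x3.
  x1=1, x3=1: a clause becomes empty — 0.
  x1=1, x3=0: remaining (x2,x4,x5,x6) ∈ {(0,0,1,1); (0,1,1,0); (1,0,1,1); (1,1,1,0)} — 4.
  x1=0, x3=1: a clause becomes empty — 0.
  x1=0, x3=0: 6 of the 16 assignments to (x2,x4,x5,x6) work.
Total: 0 + 4 + 0 + 6 = 10.

10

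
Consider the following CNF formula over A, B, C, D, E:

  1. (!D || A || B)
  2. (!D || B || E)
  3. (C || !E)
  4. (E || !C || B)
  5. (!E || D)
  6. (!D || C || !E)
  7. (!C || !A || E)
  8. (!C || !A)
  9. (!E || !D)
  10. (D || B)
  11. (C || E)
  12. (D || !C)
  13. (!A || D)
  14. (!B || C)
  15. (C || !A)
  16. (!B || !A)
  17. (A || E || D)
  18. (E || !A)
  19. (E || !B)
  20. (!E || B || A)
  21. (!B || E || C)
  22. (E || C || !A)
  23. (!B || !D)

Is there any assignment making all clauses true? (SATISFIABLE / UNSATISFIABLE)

UNSATISFIABLE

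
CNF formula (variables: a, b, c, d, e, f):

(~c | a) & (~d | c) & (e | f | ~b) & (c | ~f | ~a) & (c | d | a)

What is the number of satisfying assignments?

17

Split on c, then a.
  c=T, a=T: d free; 7 ways for (b,e,f) × 2^1 = 14.
  c=T, a=F: a clause becomes empty — 0.
  c=F, a=T: remaining (b,d,e,f) ∈ {(F,F,F,F); (F,F,T,F); (T,F,T,F)} — 3.
  c=F, a=F: a clause becomes empty — 0.
Total: 14 + 0 + 3 + 0 = 17.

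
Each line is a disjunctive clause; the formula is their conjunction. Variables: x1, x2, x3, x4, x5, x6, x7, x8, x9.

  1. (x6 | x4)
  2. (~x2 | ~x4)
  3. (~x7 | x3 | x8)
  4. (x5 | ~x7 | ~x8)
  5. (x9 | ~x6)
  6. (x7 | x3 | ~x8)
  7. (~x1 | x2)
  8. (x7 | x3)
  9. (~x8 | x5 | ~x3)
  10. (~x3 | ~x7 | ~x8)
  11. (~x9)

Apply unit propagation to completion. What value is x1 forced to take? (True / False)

False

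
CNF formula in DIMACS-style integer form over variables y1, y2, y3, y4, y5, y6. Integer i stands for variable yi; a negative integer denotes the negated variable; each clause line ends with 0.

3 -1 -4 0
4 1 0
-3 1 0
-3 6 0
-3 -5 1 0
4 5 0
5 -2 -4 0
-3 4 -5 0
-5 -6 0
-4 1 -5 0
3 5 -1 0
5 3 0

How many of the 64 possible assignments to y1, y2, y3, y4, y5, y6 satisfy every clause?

3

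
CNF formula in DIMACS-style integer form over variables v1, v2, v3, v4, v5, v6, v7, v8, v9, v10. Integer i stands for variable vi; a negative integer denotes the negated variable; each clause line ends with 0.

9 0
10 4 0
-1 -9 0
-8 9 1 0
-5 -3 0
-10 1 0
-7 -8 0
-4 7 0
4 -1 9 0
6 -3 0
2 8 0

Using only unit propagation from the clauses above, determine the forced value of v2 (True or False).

True

(v9) is a unit clause: v9 = True.
(~v9 | ~v1): since v9 = True, the clause reduces to (~v1). v1 = False.
(v1 | ~v10) with v1 = False leaves only ~v10, so v10 = False.
(v10 | v4) with v10 = False leaves only v4, so v4 = True.
From (v7 | ~v4) and v4 = True: v7 = True.
In (~v8 | ~v7), ~v7 is now false; ~v8 must hold, so v8 = False.
In (v2 | v8), v8 is now false; v2 must hold, so v2 = True.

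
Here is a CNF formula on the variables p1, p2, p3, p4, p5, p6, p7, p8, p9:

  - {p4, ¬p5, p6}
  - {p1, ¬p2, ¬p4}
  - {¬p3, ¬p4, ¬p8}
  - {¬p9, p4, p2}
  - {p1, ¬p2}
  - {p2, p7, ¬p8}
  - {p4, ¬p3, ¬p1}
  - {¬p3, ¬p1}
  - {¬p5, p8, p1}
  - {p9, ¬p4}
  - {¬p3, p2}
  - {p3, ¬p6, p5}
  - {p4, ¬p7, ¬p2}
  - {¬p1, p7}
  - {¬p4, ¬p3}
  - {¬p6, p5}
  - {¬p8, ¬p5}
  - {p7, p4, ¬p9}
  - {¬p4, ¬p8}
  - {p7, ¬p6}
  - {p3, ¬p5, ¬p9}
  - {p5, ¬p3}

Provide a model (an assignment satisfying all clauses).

p1=1, p2=0, p3=0, p4=0, p5=0, p6=0, p7=1, p8=1, p9=0

Branch on p1: take p1 = True.
  then p3 is forced to False.
  then p7 is forced to True.
For the remaining variables, p2 = False, p4 = False, p5 = False, p6 = False, p8 = True, p9 = False works.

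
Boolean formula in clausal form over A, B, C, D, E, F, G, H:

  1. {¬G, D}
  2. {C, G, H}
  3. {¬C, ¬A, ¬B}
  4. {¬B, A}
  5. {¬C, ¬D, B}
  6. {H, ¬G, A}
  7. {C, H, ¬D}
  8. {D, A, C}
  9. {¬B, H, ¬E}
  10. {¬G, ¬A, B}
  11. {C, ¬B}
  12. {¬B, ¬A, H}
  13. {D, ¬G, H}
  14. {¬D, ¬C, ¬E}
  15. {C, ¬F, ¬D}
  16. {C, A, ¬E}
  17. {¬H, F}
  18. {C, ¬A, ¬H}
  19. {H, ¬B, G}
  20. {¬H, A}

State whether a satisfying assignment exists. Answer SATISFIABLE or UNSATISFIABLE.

SATISFIABLE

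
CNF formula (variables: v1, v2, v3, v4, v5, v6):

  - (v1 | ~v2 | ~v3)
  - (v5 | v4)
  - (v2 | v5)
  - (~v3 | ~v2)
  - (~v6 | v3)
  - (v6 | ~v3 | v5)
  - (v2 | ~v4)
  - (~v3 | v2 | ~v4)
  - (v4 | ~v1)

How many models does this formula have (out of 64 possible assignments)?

8

Case analysis on v2 and v3:
  v2=1, v3=1: a clause becomes empty — 0.
  v2=1, v3=0: 5 of the 16 assignments to (v1,v4,v5,v6) work.
  v2=0, v3=1: remaining (v1,v4,v5,v6) ∈ {(0,0,1,0); (0,0,1,1)} — 2.
  v2=0, v3=0: remaining (v1,v4,v5,v6) ∈ {(0,0,1,0)} — 1.
Total: 0 + 5 + 2 + 1 = 8.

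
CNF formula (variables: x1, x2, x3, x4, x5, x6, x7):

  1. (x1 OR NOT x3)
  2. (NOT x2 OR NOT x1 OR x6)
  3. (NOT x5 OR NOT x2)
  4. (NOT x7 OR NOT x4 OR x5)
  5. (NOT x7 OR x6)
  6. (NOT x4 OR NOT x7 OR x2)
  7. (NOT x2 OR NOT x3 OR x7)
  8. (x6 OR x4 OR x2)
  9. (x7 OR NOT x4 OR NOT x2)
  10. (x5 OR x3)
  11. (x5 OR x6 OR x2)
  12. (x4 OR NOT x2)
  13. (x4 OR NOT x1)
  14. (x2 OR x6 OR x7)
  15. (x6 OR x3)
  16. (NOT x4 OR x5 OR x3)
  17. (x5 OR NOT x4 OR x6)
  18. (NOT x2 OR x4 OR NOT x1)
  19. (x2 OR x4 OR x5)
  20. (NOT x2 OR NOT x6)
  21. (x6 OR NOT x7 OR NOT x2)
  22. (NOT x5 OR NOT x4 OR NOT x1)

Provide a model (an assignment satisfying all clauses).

x1 = False, x2 = False, x3 = False, x4 = True, x5 = True, x6 = True, x7 = False

Check each clause:
  1. (x1 OR NOT x3) — NOT x3 is true.
  2. (x6 OR NOT x2 OR NOT x1) — x6 is true.
  3. (NOT x2 OR NOT x5) — NOT x2 is true.
  4. (x5 OR NOT x4 OR NOT x7) — NOT x7 is true.
  5. (NOT x7 OR x6) — NOT x7 is true.
  6. (NOT x4 OR NOT x7 OR x2) — NOT x7 is true.
  7. (NOT x2 OR NOT x3 OR x7) — NOT x3 is true.
  8. (x6 OR x2 OR x4) — x4 is true.
  9. (x7 OR NOT x2 OR NOT x4) — NOT x2 is true.
  10. (x5 OR x3) — x5 is true.
  11. (x6 OR x5 OR x2) — x5 is true.
  12. (NOT x2 OR x4) — x4 is true.
  13. (NOT x1 OR x4) — x4 is true.
  14. (x2 OR x7 OR x6) — x6 is true.
  15. (x6 OR x3) — x6 is true.
  16. (x3 OR x5 OR NOT x4) — x5 is true.
  17. (x5 OR NOT x4 OR x6) — x5 is true.
  18. (NOT x2 OR x4 OR NOT x1) — x4 is true.
  19. (x2 OR x4 OR x5) — x4 is true.
  20. (NOT x2 OR NOT x6) — NOT x2 is true.
  21. (NOT x2 OR x6 OR NOT x7) — NOT x7 is true.
  22. (NOT x5 OR NOT x4 OR NOT x1) — NOT x1 is true.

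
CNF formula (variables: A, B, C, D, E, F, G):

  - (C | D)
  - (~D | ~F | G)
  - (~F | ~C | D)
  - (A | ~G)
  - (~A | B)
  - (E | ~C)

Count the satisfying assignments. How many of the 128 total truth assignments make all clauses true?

19

Case analysis on C and D:
  C=T, D=T: 5 of the 32 assignments to (A,B,E,F,G) work.
  C=T, D=F: remaining (A,B,E,F,G) ∈ {(F,F,T,F,F); (F,T,T,F,F); (T,T,T,F,F); (T,T,T,F,T)} — 4.
  C=F, D=T: E free; 5 ways for (A,B,F,G) × 2^1 = 10.
  C=F, D=F: a clause becomes empty — 0.
Total: 5 + 4 + 10 + 0 = 19.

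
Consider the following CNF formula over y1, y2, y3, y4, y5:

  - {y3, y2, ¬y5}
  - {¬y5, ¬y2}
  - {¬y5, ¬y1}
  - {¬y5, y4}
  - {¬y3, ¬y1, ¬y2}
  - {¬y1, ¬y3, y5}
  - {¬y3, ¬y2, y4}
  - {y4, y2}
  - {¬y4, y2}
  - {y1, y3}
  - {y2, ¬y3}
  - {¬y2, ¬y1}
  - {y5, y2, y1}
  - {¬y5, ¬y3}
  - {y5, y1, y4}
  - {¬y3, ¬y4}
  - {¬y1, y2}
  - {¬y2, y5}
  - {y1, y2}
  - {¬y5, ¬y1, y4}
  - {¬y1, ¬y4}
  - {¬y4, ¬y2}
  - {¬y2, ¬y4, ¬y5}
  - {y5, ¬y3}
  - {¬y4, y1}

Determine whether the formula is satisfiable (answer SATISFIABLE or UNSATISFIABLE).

UNSATISFIABLE

y2 = True:
  propagation gives y5=False; an empty clause results — contradiction.
y2 = False:
  propagation gives y4=True; an empty clause results — contradiction.
Every branch closes, so no satisfying assignment exists.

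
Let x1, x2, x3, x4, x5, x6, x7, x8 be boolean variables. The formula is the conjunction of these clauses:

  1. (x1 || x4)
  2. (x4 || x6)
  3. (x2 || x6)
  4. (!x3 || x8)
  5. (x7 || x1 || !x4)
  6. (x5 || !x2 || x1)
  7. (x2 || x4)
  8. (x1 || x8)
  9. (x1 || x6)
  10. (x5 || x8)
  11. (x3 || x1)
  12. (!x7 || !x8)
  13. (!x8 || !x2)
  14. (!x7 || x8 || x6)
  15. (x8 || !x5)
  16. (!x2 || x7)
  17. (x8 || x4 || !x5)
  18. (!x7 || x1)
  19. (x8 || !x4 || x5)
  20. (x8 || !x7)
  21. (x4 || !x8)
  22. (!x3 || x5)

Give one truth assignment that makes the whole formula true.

x1=True, x2=False, x3=False, x4=True, x5=True, x6=True, x7=False, x8=True

Pure literal: x1 appears only positively; assign x1 = True.
Pure literal: x6 appears only positively; assign x6 = True.
Branch on x2: take x2 = False.
  then x4 is forced to True.
The remaining clauses are satisfied by x3 = False, x5 = True, x7 = False, x8 = True.
Check each clause:
  1. (x1 || x4) — x1 is true.
  2. (x4 || x6) — x4 is true.
  3. (x2 || x6) — x6 is true.
  4. (!x3 || x8) — x8 is true.
  5. (!x4 || x7 || x1) — x1 is true.
  6. (x1 || !x2 || x5) — x1 is true.
  7. (x2 || x4) — x4 is true.
  8. (x8 || x1) — x8 is true.
  9. (x6 || x1) — x1 is true.
  10. (x5 || x8) — x8 is true.
  11. (x3 || x1) — x1 is true.
  12. (!x7 || !x8) — !x7 is true.
  13. (!x2 || !x8) — !x2 is true.
  14. (!x7 || x8 || x6) — x8 is true.
  15. (x8 || !x5) — x8 is true.
  16. (x7 || !x2) — !x2 is true.
  17. (x4 || x8 || !x5) — x8 is true.
  18. (!x7 || x1) — x1 is true.
  19. (x8 || x5 || !x4) — x8 is true.
  20. (x8 || !x7) — x8 is true.
  21. (x4 || !x8) — x4 is true.
  22. (!x3 || x5) — !x3 is true.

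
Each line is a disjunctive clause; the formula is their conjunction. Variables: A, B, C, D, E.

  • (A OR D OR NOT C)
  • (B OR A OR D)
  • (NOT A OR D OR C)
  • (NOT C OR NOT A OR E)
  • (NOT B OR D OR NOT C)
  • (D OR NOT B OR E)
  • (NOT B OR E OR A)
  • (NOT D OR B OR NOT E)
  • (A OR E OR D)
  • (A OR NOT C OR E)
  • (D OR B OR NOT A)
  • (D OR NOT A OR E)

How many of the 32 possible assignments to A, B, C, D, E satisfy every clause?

8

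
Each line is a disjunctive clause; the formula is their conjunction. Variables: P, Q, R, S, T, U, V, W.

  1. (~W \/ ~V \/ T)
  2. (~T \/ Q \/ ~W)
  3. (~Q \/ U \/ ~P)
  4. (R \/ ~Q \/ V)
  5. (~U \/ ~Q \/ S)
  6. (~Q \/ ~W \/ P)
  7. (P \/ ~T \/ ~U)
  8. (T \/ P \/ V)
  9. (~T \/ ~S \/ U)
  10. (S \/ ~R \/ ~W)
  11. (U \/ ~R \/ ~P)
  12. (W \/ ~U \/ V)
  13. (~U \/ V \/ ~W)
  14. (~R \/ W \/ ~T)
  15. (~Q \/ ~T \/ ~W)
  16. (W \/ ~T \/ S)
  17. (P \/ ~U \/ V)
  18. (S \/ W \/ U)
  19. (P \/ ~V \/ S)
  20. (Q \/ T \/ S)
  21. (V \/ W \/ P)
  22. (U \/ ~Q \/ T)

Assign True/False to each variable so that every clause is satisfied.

P=True, Q=False, R=False, S=True, T=True, U=True, V=True, W=False

Set P = True and propagate.
For the remaining variables, Q = False, R = False, S = True, T = True, U = True, V = True, W = False works.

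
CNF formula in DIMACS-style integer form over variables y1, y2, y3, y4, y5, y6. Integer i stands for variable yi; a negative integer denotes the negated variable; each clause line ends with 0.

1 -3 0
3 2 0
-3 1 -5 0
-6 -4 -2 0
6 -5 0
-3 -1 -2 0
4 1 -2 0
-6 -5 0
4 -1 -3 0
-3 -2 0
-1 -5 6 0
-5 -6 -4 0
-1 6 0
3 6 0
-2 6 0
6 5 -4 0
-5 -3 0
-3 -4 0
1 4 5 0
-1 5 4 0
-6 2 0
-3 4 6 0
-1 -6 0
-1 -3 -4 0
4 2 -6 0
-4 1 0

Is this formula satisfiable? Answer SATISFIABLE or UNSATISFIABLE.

UNSATISFIABLE

y6 = True:
  propagation gives y5=False, y2=True, y4=False, y1=True; an empty clause results — contradiction.
y6 = False:
  propagation gives y5=False, y1=False, y3=False; an empty clause results — contradiction.
Every branch closes, so no satisfying assignment exists.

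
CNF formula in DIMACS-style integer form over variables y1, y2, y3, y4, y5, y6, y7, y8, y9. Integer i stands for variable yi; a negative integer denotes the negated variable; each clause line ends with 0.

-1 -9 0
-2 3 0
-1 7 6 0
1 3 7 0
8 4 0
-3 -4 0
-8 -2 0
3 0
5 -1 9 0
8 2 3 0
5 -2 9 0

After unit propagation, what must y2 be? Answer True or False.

(y3) is a unit clause: y3 = True.
From (~y3 | ~y4) and y3 = True: y4 = False.
(y4 | y8): since y4 = False, the clause reduces to (y8). y8 = True.
From (~y8 | ~y2) and y8 = True: y2 = False.

False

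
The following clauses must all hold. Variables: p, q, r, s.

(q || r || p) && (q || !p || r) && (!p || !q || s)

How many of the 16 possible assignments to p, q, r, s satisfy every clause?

10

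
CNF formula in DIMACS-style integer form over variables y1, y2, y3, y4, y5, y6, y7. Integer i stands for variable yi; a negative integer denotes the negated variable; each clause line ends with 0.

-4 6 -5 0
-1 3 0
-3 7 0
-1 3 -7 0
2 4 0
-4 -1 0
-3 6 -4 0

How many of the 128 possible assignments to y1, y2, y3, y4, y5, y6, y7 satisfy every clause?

32

Case analysis on y3 and y4:
  y3=1, y4=1: remaining (y1,y2,y5,y6,y7) ∈ {(0,0,0,1,1); (0,0,1,1,1); (0,1,0,1,1); (0,1,1,1,1)} — 4.
  y3=1, y4=0: forces y2=1; y7=1; y1, y5, y6 free → 2^3 = 8.
  y3=0, y4=1: y2, y7 free; 3 ways for (y1,y5,y6) × 2^2 = 12.
  y3=0, y4=0: forces y1=0; y2=1; y5, y6, y7 free → 2^3 = 8.
Total: 4 + 8 + 12 + 8 = 32.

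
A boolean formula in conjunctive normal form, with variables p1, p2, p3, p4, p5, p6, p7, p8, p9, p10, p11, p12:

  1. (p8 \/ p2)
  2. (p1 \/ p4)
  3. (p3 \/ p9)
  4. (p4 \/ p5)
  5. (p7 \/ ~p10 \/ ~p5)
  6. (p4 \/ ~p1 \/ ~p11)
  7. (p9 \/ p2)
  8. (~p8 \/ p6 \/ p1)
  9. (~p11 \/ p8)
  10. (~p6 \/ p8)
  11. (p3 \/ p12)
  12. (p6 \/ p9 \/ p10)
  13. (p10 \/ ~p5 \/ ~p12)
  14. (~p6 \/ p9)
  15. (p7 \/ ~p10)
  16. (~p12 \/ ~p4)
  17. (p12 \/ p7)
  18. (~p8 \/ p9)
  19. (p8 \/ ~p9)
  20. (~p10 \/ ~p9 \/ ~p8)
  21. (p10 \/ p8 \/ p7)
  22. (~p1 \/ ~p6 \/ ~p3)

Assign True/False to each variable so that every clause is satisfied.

p1=T, p2=T, p3=T, p4=F, p5=T, p6=F, p7=T, p8=T, p9=T, p10=F, p11=F, p12=F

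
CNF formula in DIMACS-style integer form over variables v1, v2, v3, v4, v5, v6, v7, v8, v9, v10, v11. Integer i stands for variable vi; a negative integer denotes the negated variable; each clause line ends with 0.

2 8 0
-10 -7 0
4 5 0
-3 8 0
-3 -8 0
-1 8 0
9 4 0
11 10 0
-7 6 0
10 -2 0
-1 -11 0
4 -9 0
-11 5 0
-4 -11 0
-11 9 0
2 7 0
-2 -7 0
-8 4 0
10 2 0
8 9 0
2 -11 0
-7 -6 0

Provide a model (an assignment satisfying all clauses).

v1=True, v2=True, v3=False, v4=True, v5=True, v6=False, v7=False, v8=True, v9=False, v10=True, v11=False

v3 occurs only negated in the remaining clauses — set v3 = False.
Pure literal: v5 appears only positively; assign v5 = True.
Set v1 = True and propagate.
  then v8 is forced to True.
  then v11 is forced to False.
  then v10 is forced to True.
  then v7 is forced to False.
  then v2 is forced to True.
  then v4 is forced to True.
v6, v9 are now unconstrained; take v6 = False, v9 = False.
Every clause has at least one true literal under this assignment.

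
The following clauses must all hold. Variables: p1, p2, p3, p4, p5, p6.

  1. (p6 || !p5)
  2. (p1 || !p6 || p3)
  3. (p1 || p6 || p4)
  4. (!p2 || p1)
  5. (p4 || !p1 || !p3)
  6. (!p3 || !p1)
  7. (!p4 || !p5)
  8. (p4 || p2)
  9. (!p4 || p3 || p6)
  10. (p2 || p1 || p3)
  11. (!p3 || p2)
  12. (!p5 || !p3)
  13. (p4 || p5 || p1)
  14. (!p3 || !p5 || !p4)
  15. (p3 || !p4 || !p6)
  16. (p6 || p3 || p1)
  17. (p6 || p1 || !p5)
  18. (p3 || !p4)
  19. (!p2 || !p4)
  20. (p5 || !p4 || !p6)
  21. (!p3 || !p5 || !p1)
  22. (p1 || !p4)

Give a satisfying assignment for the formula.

p1=T, p2=T, p3=F, p4=F, p5=T, p6=T

Try p1 = True.
  then p3 is forced to False.
  then p4 is forced to False.
  then p2 is forced to True.
The remaining clauses are satisfied by p5 = True, p6 = True.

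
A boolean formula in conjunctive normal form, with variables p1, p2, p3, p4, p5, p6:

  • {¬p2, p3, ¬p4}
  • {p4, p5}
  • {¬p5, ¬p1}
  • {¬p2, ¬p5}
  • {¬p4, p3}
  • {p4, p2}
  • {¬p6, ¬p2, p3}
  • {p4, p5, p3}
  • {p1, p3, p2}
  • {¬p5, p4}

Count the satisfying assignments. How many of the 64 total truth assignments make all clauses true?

10

Case analysis on p4 and p2:
  p4=T, p2=T: remaining (p1,p3,p5,p6) ∈ {(F,T,F,F); (F,T,F,T); (T,T,F,F); (T,T,F,T)} — 4.
  p4=T, p2=F: p6 free; 3 ways for (p1,p3,p5) × 2^1 = 6.
  p4=F, p2=T: a clause becomes empty — 0.
  p4=F, p2=F: a clause becomes empty — 0.
Total: 4 + 6 + 0 + 0 = 10.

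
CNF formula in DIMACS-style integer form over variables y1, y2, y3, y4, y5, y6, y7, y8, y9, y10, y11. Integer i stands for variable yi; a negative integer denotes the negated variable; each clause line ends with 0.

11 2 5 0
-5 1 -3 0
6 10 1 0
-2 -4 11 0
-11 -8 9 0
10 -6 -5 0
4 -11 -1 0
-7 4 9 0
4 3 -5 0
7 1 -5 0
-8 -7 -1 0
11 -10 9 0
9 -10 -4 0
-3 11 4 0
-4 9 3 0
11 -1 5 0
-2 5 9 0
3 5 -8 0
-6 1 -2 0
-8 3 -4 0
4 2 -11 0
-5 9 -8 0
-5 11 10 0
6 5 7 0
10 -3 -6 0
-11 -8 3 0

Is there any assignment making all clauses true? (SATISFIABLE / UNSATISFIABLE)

y8 occurs only negated in the remaining clauses — set y8 = False.
Try y1 = True.
Set y2 = False and propagate.
Try y3 = True.
For the remaining variables, y4 = True, y5 = False, y6 = False, y7 = True, y9 = False, y10 = False, y11 = True works.
So y1 = T, y2 = F, y3 = T, y4 = T, y5 = F, y6 = F, y7 = T, y8 = F, y9 = F, y10 = F, y11 = T is a satisfying assignment.

SATISFIABLE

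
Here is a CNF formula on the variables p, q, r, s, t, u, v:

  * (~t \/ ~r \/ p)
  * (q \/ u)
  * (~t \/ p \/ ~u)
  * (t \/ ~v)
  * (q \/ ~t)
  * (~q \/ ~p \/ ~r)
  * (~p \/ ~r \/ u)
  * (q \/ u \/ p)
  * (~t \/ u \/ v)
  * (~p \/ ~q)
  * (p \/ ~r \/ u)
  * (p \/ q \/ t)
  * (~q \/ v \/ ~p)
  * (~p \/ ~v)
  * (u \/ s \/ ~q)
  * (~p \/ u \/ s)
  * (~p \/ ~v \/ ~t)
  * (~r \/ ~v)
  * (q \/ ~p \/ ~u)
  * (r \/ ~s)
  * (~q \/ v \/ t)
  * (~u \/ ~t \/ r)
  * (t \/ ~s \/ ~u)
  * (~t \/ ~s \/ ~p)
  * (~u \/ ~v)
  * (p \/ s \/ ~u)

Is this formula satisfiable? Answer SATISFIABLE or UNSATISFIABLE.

UNSATISFIABLE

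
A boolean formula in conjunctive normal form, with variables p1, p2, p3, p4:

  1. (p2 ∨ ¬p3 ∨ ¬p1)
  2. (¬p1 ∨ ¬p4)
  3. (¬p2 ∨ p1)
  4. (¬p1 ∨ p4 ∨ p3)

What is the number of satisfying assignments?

5

The models are:
  p1=0 p2=0 p3=0 p4=0
  p1=0 p2=0 p3=0 p4=1
  p1=0 p2=0 p3=1 p4=0
  p1=0 p2=0 p3=1 p4=1
  p1=1 p2=1 p3=1 p4=0
Count: 5.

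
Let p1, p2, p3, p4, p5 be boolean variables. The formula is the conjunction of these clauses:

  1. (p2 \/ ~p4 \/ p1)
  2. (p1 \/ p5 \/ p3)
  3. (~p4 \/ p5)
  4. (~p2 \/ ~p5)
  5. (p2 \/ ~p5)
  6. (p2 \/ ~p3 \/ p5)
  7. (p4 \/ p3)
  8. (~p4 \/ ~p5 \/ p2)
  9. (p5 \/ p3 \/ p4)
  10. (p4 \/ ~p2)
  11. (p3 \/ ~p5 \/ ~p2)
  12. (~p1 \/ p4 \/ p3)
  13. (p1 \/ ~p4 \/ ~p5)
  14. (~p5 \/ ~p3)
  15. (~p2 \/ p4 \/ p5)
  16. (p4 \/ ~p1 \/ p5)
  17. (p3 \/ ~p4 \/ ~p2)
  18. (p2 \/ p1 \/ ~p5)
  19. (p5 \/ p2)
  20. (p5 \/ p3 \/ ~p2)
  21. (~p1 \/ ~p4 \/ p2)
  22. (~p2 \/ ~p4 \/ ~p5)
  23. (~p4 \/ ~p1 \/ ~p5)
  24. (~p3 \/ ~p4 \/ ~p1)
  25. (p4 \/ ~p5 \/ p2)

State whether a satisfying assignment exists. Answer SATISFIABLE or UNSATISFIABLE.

p5 = True:
  propagation gives p2=False; an empty clause results — contradiction.
p5 = False:
  propagation gives p4=False, p3=True, p2=True; an empty clause results — contradiction.
Every branch closes, so no satisfying assignment exists.

UNSATISFIABLE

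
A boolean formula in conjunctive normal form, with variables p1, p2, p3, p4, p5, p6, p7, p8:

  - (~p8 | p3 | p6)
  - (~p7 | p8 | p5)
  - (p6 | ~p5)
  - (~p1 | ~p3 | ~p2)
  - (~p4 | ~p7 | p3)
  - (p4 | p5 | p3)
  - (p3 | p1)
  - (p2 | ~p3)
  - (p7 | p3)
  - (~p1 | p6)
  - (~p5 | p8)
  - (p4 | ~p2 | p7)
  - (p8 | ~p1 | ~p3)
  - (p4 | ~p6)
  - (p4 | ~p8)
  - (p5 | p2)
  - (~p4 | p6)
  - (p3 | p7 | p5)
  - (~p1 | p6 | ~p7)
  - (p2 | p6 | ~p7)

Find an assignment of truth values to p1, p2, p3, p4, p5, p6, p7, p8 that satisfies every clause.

p1=False, p2=True, p3=True, p4=True, p5=True, p6=True, p7=True, p8=True

Check each clause:
  1. (p3 | ~p8 | p6) — p3 is true.
  2. (p8 | ~p7 | p5) — p8 is true.
  3. (p6 | ~p5) — p6 is true.
  4. (~p2 | ~p1 | ~p3) — ~p1 is true.
  5. (~p4 | p3 | ~p7) — p3 is true.
  6. (p5 | p3 | p4) — p3 is true.
  7. (p1 | p3) — p3 is true.
  8. (~p3 | p2) — p2 is true.
  9. (p7 | p3) — p3 is true.
  10. (~p1 | p6) — p6 is true.
  11. (p8 | ~p5) — p8 is true.
  12. (p7 | p4 | ~p2) — p4 is true.
  13. (~p3 | ~p1 | p8) — p8 is true.
  14. (p4 | ~p6) — p4 is true.
  15. (~p8 | p4) — p4 is true.
  16. (p5 | p2) — p2 is true.
  17. (p6 | ~p4) — p6 is true.
  18. (p3 | p5 | p7) — p3 is true.
  19. (~p7 | ~p1 | p6) — p6 is true.
  20. (p2 | p6 | ~p7) — p2 is true.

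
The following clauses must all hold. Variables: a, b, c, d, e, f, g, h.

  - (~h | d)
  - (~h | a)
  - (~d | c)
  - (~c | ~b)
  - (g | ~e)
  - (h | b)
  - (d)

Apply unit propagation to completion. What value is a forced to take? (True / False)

True

(d) is a unit clause: d = True.
In (~d | c), ~d is now false; c must hold, so c = True.
(~c | ~b): since c = True, the clause reduces to (~b). b = False.
In (h | b), b is now false; h must hold, so h = True.
(~h | a): since h = True, the clause reduces to (a). a = True.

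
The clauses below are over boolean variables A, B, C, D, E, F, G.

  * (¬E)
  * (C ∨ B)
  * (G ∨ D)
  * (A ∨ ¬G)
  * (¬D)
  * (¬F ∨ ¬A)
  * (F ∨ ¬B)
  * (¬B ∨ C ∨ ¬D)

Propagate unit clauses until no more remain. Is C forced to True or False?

Unit clause (¬E) sets E = False.
(¬D) is a unit clause: D = False.
(D ∨ G): since D = False, the clause reduces to (G). G = True.
In (¬G ∨ A), ¬G is now false; A must hold, so A = True.
From (¬F ∨ ¬A) and A = True: F = False.
(F ∨ ¬B): since F = False, the clause reduces to (¬B). B = False.
(C ∨ B) with B = False leaves only C, so C = True.

True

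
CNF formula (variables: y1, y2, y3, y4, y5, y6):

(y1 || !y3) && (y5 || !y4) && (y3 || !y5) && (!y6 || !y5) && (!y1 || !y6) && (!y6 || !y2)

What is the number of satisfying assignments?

11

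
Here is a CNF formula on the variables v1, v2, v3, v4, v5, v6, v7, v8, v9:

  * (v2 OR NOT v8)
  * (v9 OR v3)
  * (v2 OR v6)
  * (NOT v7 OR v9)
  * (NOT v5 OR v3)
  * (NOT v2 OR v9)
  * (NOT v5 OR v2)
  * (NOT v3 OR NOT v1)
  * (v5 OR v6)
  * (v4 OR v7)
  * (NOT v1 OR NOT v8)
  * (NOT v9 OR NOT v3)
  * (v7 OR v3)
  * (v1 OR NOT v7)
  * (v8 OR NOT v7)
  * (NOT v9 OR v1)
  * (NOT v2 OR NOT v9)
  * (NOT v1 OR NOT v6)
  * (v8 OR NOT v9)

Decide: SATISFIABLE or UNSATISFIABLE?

SATISFIABLE

Pure literal: v4 appears only positively; assign v4 = True.
Try v1 = False.
  then v7 is forced to False.
  then v3 is forced to True.
  then v9 is forced to False.
  then v2 is forced to False.
  then v8 is forced to False.
  then v6 is forced to True.
  then v5 is forced to False.
So v1=False, v2=False, v3=True, v4=True, v5=False, v6=True, v7=False, v8=False, v9=False is a satisfying assignment.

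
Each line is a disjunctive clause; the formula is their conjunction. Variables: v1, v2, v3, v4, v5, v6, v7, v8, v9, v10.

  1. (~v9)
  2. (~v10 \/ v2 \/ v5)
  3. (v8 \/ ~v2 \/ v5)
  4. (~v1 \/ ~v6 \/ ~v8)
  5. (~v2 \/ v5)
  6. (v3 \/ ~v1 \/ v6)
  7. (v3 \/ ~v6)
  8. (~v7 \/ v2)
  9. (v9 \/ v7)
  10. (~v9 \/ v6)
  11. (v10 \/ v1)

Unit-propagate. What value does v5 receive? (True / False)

True

(~v9) stands alone — v9 = False.
(v7 \/ v9) with v9 = False leaves only v7, so v7 = True.
(~v7 \/ v2): since v7 = True, the clause reduces to (v2). v2 = True.
From (~v2 \/ v5) and v2 = True: v5 = True.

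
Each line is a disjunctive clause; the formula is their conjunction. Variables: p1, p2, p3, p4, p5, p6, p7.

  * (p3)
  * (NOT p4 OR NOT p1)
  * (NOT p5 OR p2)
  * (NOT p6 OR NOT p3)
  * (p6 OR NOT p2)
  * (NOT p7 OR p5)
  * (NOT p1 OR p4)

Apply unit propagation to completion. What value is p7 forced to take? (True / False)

(p3) is a unit clause: p3 = True.
In (NOT p6 OR NOT p3), NOT p3 is now false; NOT p6 must hold, so p6 = False.
From (NOT p2 OR p6) and p6 = False: p2 = False.
In (p2 OR NOT p5), p2 is now false; NOT p5 must hold, so p5 = False.
From (NOT p7 OR p5) and p5 = False: p7 = False.

False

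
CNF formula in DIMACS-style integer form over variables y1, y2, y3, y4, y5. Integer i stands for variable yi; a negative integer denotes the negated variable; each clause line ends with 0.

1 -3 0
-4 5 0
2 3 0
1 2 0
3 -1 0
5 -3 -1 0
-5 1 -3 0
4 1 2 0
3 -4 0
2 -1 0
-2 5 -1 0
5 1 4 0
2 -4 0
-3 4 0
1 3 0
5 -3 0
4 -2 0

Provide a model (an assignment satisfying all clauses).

Branch on y1: take y1 = True.
  then y3 is forced to True.
  then y5 is forced to True.
  then y2 is forced to True.
  then y4 is forced to True.

y1 = True, y2 = True, y3 = True, y4 = True, y5 = True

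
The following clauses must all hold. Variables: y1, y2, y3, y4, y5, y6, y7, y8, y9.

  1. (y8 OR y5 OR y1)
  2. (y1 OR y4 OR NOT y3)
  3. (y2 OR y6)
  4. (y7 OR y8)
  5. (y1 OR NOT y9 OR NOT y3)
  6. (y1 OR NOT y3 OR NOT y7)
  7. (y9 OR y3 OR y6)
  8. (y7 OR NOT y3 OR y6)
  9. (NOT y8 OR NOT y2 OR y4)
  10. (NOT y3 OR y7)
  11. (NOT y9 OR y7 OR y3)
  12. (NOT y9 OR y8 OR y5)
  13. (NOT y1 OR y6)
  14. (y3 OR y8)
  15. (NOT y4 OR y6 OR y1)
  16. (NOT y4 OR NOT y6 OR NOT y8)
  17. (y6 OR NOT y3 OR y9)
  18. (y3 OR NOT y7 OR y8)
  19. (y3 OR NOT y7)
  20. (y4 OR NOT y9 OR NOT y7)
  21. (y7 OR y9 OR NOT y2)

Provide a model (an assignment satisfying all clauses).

y1=True  y2=True  y3=True  y4=True  y5=True  y6=True  y7=True  y8=False  y9=True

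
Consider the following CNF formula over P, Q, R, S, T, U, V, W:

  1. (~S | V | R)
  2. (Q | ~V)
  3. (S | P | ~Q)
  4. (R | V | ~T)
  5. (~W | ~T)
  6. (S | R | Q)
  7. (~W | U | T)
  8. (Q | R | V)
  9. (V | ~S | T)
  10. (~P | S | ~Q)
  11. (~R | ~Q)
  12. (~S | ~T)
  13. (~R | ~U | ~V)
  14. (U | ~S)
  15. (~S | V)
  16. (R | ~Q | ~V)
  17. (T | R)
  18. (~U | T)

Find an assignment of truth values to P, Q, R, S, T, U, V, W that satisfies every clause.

Pure literal: W appears only negated; assign W = False.
Set P = True and propagate.
Set Q = False and propagate.
  then V is forced to False.
  then R is forced to True.
  then S is forced to False.
Set T = False and propagate.
  then U is forced to False.
Every clause has at least one true literal under this assignment.

P=T, Q=F, R=T, S=F, T=F, U=F, V=F, W=F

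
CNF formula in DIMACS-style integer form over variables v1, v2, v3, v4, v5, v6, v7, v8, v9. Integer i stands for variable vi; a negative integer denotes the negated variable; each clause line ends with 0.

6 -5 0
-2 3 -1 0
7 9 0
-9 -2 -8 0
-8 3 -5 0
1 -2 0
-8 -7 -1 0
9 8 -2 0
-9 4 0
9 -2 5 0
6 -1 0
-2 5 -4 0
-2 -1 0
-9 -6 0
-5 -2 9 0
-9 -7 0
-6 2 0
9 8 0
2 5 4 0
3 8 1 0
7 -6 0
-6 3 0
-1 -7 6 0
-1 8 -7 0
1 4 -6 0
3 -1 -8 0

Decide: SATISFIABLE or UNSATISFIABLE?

Pure literal: v3 appears only positively; assign v3 = True.
Set v1 = False and propagate.
  then v2 is forced to False.
  then v6 is forced to False.
  then v5 is forced to False.
  then v4 is forced to True.
Try v7 = False.
  then v9 is forced to True.
v8 is now unconstrained; take v8 = False.
Every clause has at least one true literal under this assignment.
So v1=F, v2=F, v3=T, v4=T, v5=F, v6=F, v7=F, v8=F, v9=T is a satisfying assignment.

SATISFIABLE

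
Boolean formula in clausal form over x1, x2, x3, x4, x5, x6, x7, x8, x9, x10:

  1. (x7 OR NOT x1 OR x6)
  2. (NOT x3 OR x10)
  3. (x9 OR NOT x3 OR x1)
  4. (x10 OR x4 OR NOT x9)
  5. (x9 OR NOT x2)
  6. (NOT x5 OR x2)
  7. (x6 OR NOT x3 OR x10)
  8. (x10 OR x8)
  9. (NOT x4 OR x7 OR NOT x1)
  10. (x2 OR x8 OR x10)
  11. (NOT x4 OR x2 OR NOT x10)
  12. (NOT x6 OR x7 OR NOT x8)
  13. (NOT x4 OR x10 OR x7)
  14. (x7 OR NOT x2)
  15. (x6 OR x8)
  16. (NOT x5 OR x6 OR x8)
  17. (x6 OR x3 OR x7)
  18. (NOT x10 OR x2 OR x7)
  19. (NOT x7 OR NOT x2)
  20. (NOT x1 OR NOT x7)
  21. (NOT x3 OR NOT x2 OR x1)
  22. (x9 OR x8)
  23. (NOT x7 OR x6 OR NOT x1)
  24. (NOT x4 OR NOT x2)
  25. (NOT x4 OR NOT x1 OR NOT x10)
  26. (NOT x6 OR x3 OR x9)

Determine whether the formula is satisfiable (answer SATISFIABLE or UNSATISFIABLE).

x5 occurs only negated in the remaining clauses — set x5 = False.
Branch on x1: take x1 = False.
The remaining clauses are satisfied by x2 = False, x3 = True, x4 = False, x6 = True, x7 = True, x8 = False, x9 = True, x10 = True.
So x1=0, x2=0, x3=1, x4=0, x5=0, x6=1, x7=1, x8=0, x9=1, x10=1 is a satisfying assignment.

SATISFIABLE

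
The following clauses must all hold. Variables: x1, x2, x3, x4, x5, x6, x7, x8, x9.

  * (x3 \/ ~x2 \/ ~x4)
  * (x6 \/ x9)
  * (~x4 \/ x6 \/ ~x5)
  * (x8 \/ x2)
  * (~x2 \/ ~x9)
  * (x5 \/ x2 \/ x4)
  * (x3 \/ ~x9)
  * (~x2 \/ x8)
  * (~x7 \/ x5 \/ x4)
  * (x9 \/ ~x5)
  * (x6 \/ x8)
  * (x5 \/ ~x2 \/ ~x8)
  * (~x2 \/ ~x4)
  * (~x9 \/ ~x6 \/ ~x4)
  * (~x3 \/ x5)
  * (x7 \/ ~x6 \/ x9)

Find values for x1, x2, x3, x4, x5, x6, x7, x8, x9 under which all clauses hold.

x1=F, x2=F, x3=T, x4=F, x5=T, x6=F, x7=T, x8=T, x9=T

Branch on x2: take x2 = False.
  then x8 is forced to True.
Try x3 = True.
  then x5 is forced to True.
  then x9 is forced to True.
Branch on x4: take x4 = False.
x1, x6, x7 are now unconstrained; take x1 = False, x6 = False, x7 = True.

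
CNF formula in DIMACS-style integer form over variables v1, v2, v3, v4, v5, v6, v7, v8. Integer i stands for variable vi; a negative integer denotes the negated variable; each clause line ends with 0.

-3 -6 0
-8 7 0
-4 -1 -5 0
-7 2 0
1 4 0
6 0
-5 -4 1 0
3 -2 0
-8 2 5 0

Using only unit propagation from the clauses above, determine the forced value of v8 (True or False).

False

(v6) stands alone — v6 = True.
(~v6 | ~v3) with v6 = True leaves only ~v3, so v3 = False.
In (~v2 | v3), v3 is now false; ~v2 must hold, so v2 = False.
(~v7 | v2): since v2 = False, the clause reduces to (~v7). v7 = False.
In (~v8 | v7), v7 is now false; ~v8 must hold, so v8 = False.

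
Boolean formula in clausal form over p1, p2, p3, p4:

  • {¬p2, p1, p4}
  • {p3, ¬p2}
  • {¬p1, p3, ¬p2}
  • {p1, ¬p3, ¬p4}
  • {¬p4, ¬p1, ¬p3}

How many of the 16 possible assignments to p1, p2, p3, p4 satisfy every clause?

7

Case analysis on p1 and p3:
  p1=T, p3=T: remaining (p2,p4) ∈ {(F,F); (T,F)} — 2.
  p1=T, p3=F: remaining (p2,p4) ∈ {(F,F); (F,T)} — 2.
  p1=F, p3=T: remaining (p2,p4) ∈ {(F,F)} — 1.
  p1=F, p3=F: remaining (p2,p4) ∈ {(F,F); (F,T)} — 2.
Total: 2 + 2 + 1 + 2 = 7.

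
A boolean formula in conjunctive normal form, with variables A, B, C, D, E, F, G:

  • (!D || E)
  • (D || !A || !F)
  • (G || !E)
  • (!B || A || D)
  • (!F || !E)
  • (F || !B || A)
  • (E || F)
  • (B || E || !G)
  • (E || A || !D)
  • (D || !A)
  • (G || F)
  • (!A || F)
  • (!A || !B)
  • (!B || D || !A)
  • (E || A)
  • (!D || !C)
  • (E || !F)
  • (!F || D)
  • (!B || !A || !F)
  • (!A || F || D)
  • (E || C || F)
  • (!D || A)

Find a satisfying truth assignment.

A=False, B=False, C=True, D=False, E=True, F=False, G=True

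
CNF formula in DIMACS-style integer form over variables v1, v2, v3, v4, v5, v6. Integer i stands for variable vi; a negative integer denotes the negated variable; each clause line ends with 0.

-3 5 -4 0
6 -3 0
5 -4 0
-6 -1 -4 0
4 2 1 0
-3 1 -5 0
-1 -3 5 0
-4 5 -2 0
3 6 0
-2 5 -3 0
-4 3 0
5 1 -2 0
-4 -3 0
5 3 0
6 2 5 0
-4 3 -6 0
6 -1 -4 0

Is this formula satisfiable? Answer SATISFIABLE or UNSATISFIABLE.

SATISFIABLE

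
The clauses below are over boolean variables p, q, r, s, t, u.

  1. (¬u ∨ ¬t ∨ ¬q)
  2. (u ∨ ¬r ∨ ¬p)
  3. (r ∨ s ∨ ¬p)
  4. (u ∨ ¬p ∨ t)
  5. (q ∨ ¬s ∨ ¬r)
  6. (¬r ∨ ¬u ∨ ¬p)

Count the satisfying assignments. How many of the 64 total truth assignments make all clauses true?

29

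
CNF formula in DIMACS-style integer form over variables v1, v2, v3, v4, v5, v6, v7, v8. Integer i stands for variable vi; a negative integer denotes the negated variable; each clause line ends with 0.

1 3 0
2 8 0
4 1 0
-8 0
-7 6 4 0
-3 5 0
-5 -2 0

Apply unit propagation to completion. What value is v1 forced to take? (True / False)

True

(NOT v8) is a unit clause: v8 = False.
In (v2 OR v8), v8 is now false; v2 must hold, so v2 = True.
In (NOT v2 OR NOT v5), NOT v2 is now false; NOT v5 must hold, so v5 = False.
(NOT v3 OR v5) with v5 = False leaves only NOT v3, so v3 = False.
(v3 OR v1): since v3 = False, the clause reduces to (v1). v1 = True.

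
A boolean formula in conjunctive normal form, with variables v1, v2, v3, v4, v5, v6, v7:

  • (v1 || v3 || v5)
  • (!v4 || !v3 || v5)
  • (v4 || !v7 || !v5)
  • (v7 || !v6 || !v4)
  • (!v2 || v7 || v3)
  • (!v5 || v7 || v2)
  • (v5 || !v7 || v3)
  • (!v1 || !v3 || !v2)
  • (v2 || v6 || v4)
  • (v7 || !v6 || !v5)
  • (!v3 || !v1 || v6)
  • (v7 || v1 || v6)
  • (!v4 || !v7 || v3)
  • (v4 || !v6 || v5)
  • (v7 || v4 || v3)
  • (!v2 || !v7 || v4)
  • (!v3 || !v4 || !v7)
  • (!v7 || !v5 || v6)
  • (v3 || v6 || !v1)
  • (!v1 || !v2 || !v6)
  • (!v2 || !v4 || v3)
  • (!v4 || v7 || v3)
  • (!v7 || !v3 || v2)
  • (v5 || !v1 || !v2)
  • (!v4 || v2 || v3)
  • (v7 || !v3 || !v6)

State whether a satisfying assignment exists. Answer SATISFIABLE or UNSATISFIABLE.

v3 = True:
  v7 = True:
    propagation gives v4=False, v5=False, v6=False, v2=True; an empty clause results — contradiction.
  v7 = False:
    propagation gives v6=False, v1=False; an empty clause results — contradiction.
v3 = False:
  v7 = True:
    propagation gives v5=True, v4=True; an empty clause results — contradiction.
  v7 = False:
    propagation gives v2=False, v5=False, v1=True, v4=True; an empty clause results — contradiction.
Every branch closes, so no satisfying assignment exists.

UNSATISFIABLE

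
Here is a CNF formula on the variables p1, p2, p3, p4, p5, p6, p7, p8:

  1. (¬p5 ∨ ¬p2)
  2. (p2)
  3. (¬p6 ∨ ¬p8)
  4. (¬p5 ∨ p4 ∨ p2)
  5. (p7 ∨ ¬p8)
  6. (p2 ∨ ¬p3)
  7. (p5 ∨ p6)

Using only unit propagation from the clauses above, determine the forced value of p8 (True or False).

False

Unit clause (p2) sets p2 = True.
From (¬p5 ∨ ¬p2) and p2 = True: p5 = False.
In (p6 ∨ p5), p5 is now false; p6 must hold, so p6 = True.
(¬p6 ∨ ¬p8) with p6 = True leaves only ¬p8, so p8 = False.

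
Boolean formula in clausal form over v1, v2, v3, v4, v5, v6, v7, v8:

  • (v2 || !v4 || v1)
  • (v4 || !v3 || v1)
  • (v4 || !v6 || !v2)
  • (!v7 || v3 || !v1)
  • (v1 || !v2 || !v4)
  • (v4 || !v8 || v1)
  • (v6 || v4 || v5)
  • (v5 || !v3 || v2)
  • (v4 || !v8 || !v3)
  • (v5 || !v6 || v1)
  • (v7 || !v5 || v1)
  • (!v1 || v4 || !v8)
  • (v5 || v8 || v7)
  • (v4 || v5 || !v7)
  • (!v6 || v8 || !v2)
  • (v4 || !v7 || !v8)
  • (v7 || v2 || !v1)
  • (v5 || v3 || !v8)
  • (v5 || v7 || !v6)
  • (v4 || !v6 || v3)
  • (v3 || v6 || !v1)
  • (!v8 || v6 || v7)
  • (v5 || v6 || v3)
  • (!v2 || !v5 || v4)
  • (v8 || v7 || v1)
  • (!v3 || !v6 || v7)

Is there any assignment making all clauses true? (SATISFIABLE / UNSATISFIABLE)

Set v1 = True and propagate.
The remaining clauses are satisfied by v2 = False, v3 = True, v4 = True, v5 = True, v6 = True, v7 = True, v8 = True.
Every clause has at least one true literal under this assignment.
So v1=True  v2=False  v3=True  v4=True  v5=True  v6=True  v7=True  v8=True is a satisfying assignment.

SATISFIABLE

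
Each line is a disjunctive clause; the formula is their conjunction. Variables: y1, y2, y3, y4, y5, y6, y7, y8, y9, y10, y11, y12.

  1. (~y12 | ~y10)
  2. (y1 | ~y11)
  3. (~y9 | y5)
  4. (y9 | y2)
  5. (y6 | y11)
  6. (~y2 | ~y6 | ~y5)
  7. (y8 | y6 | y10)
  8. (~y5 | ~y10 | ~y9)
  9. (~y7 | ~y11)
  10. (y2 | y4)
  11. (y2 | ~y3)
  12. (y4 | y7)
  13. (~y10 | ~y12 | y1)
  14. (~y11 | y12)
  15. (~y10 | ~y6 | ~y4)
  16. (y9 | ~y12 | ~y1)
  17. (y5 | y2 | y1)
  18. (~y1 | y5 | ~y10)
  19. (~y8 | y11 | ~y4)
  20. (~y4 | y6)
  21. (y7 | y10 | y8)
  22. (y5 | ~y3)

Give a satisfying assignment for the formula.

y3 occurs only negated in the remaining clauses — set y3 = False.
Try y1 = True.
Branch on y2: take y2 = False.
  then y9 is forced to True.
  then y5 is forced to True.
  then y10 is forced to False.
  then y4 is forced to True.
  then y6 is forced to True.
Set y7 = True and propagate.
  then y11 is forced to False.
  then y8 is forced to False.
y12 is now unconstrained; take y12 = False.
Every clause has at least one true literal under this assignment.

y1 = T, y2 = F, y3 = F, y4 = T, y5 = T, y6 = T, y7 = T, y8 = F, y9 = T, y10 = F, y11 = F, y12 = F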